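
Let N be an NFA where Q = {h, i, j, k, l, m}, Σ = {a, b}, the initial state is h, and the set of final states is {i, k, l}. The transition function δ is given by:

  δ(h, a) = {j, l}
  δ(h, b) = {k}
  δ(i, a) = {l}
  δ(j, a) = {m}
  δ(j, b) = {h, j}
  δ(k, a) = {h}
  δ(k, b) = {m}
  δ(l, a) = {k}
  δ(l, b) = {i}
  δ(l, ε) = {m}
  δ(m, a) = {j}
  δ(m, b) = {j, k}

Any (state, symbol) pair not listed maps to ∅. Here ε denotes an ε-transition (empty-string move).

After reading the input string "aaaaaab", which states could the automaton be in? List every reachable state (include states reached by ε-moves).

Start in {h}.
Read 'a': h→{j, l}; union {j, l}; ε-closure = {j, l, m}.
Read 'a': j→{m}, l→{k}, m→{j}; now {j, k, m}.
Read 'a': j→{m}, k→{h}, m→{j}; now {h, j, m}.
Read 'a': h→{j, l}, j→{m}, m→{j}; now {j, l, m}.
Read 'a': j→{m}, l→{k}, m→{j}; now {j, k, m}.
Read 'a': j→{m}, k→{h}, m→{j}; now {h, j, m}.
Read 'b': h→{k}, j→{h, j}, m→{j, k}; now {h, j, k}.

{h, j, k}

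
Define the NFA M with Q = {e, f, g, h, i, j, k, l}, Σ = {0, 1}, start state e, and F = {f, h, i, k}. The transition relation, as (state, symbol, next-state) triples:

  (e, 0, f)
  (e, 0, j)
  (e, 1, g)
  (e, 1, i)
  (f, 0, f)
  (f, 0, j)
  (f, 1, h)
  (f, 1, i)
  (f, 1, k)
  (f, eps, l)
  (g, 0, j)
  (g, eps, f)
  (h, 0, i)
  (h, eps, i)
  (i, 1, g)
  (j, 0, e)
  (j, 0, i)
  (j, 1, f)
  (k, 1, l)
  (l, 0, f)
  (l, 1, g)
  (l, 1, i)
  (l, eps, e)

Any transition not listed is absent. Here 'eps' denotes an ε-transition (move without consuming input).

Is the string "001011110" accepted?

Yes

Start in {e}.
Read '0': {e} → {e, f, j, l}.
Read '0': {e, f, j, l} → {e, f, i, j, l}.
Read '1': {e, f, i, j, l} → {e, f, g, h, i, k, l}.
Read '0': {e, f, g, h, i, k, l} → {e, f, i, j, l}.
Read '1': {e, f, i, j, l} → {e, f, g, h, i, k, l}.
Read '1': {e, f, g, h, i, k, l} → {e, f, g, h, i, k, l}.
Read '1': {e, f, g, h, i, k, l} → {e, f, g, h, i, k, l}.
Read '1': {e, f, g, h, i, k, l} → {e, f, g, h, i, k, l}.
Read '0': {e, f, g, h, i, k, l} → {e, f, i, j, l}.
The final set {e, f, i, j, l} contains the accepting states f, i.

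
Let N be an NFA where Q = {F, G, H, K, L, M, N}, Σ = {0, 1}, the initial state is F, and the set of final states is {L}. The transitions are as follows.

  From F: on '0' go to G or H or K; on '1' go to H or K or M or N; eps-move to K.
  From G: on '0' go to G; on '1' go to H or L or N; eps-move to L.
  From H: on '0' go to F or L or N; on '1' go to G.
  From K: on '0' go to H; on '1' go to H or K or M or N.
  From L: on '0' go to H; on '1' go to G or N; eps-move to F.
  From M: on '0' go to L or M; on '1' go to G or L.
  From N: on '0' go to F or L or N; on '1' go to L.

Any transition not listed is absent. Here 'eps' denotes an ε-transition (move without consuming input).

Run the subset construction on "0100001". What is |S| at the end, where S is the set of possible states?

Start: ε-closure({F}) = {F, K}.
Read '0': F→{G, H, K}, K→{H}; union {G, H, K}; ε-closure = {F, G, H, K, L}.
Read '1': F→{H, K, M, N}, G→{H, L, N}, H→{G}, K→{H, K, M, N}, L→{G, N}; union {G, H, K, L, M, N}; ε-closure = {F, G, H, K, L, M, N}.
Read '0': F→{G, H, K}, G→{G}, H→{F, L, N}, K→{H}, L→{H}, M→{L, M}, N→{F, L, N}; now {F, G, H, K, L, M, N}.
Read '0': F→{G, H, K}, G→{G}, H→{F, L, N}, K→{H}, L→{H}, M→{L, M}, N→{F, L, N}; now {F, G, H, K, L, M, N}.
Read '0': F→{G, H, K}, G→{G}, H→{F, L, N}, K→{H}, L→{H}, M→{L, M}, N→{F, L, N}; now {F, G, H, K, L, M, N}.
Read '0': F→{G, H, K}, G→{G}, H→{F, L, N}, K→{H}, L→{H}, M→{L, M}, N→{F, L, N}; now {F, G, H, K, L, M, N}.
Read '1': F→{H, K, M, N}, G→{H, L, N}, H→{G}, K→{H, K, M, N}, L→{G, N}, M→{G, L}, N→{L}; union {G, H, K, L, M, N}; ε-closure = {F, G, H, K, L, M, N}.
That set has 7 states.

7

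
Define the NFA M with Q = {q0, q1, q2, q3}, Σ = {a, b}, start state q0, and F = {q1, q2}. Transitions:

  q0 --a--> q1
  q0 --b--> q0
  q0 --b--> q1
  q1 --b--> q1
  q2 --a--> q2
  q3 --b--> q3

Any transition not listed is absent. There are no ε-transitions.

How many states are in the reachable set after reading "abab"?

Start in {q0}.
Read 'a': {q0} → {q1}.
Read 'b': {q1} → {q1}.
Read 'a': {q1} → ∅.
The set is empty and remains empty for the remaining 1 symbol.
That set has 0 states.

0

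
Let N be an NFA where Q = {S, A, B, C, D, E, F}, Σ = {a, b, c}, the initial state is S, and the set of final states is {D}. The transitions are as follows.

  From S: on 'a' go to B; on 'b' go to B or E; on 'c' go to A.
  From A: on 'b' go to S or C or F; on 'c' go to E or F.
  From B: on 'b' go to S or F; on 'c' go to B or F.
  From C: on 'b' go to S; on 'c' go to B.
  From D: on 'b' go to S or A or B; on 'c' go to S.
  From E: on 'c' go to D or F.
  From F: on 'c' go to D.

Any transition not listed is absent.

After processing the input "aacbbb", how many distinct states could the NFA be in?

0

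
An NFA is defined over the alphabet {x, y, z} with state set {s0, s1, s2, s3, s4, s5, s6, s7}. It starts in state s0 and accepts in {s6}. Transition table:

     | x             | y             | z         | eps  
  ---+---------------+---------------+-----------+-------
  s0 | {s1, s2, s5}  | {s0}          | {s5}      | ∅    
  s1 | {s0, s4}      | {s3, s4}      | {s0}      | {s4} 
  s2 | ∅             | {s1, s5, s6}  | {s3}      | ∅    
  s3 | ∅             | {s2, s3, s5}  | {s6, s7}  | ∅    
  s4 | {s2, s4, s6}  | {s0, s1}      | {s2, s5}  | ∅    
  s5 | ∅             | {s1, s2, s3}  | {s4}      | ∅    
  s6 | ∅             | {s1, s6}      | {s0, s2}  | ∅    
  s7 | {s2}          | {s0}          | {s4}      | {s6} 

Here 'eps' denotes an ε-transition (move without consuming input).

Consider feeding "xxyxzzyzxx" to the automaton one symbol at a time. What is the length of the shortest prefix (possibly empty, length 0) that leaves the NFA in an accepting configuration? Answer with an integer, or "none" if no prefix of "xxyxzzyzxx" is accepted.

2

Start in {s0}.
Read 'x': s0→{s1, s2, s5}; union {s1, s2, s5}; ε-closure = {s1, s2, s4, s5}.
Read 'x': s1→{s0, s4}, s2→∅, s4→{s2, s4, s6}, s5→∅; now {s0, s2, s4, s6}.
None of the earlier sets intersect F, but {s0, s2, s4, s6} does.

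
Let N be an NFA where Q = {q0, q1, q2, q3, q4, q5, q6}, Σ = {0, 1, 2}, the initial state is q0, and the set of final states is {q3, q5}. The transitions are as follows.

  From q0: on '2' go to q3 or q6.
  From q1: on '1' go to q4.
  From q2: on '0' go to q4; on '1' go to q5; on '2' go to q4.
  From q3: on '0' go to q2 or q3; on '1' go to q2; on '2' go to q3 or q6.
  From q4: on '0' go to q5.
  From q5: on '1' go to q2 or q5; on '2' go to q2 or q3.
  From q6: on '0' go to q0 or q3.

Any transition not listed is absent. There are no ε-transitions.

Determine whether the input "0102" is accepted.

Start in {q0}.
Read '0': {q0} → ∅.
The set is empty and remains empty for the remaining 3 symbols.
The final set ∅ contains no accepting state.

No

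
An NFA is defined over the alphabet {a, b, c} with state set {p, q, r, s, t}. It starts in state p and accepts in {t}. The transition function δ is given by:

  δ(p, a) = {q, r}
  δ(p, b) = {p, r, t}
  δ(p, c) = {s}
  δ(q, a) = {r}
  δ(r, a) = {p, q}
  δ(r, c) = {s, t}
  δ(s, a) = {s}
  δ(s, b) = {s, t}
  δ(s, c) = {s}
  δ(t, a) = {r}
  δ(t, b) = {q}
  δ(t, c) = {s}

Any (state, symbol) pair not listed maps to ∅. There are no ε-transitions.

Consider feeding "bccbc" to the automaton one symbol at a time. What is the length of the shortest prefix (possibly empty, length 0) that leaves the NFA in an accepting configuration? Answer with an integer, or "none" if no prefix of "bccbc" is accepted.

1

Start in {p}.
Read 'b': p→{p, r, t}; now {p, r, t}.
None of the earlier sets intersect F, but {p, r, t} does.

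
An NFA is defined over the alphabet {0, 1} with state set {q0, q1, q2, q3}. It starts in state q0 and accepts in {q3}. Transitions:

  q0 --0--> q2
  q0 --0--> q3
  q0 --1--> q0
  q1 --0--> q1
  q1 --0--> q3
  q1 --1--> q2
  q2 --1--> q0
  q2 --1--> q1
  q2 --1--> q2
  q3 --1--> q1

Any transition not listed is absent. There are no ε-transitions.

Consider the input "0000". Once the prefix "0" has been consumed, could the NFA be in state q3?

Yes

Start in {q0}.
Read '0': q0→{q2, q3}; now {q2, q3}.
State q3 is in {q2, q3}.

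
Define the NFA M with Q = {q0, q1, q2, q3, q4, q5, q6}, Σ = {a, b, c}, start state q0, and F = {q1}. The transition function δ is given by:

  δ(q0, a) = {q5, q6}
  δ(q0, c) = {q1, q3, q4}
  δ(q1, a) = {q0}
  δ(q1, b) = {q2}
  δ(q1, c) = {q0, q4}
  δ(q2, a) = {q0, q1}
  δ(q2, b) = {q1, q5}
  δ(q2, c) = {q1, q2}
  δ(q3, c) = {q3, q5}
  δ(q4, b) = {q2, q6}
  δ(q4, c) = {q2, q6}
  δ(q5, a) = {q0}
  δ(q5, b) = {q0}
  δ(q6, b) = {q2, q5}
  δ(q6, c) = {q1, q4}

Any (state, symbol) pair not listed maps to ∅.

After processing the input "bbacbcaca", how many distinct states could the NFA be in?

0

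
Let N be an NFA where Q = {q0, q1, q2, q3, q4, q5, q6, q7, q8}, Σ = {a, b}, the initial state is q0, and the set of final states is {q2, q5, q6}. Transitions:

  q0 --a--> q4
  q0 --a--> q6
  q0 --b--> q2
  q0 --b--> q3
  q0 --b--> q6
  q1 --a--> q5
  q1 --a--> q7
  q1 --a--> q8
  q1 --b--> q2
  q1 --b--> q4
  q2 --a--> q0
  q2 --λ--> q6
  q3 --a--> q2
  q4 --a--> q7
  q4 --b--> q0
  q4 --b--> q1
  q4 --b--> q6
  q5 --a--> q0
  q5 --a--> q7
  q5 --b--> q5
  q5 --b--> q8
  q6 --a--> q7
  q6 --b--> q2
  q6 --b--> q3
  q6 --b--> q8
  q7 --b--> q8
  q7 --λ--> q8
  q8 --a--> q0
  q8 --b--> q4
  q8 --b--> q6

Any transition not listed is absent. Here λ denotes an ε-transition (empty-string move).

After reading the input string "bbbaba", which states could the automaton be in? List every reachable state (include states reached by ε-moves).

{q0, q2, q6, q7, q8}

Start in {q0}.
Read 'b': q0→{q2, q3, q6}; now {q2, q3, q6}.
Read 'b': q2→∅, q3→∅, q6→{q2, q3, q8}; union {q2, q3, q8}; ε-closure = {q2, q3, q6, q8}.
Read 'b': q2→∅, q3→∅, q6→{q2, q3, q8}, q8→{q4, q6}; now {q2, q3, q4, q6, q8}.
Read 'a': q2→{q0}, q3→{q2}, q4→{q7}, q6→{q7}, q8→{q0}; union {q0, q2, q7}; ε-closure = {q0, q2, q6, q7, q8}.
Read 'b': q0→{q2, q3, q6}, q2→∅, q6→{q2, q3, q8}, q7→{q8}, q8→{q4, q6}; now {q2, q3, q4, q6, q8}.
Read 'a': q2→{q0}, q3→{q2}, q4→{q7}, q6→{q7}, q8→{q0}; union {q0, q2, q7}; ε-closure = {q0, q2, q6, q7, q8}.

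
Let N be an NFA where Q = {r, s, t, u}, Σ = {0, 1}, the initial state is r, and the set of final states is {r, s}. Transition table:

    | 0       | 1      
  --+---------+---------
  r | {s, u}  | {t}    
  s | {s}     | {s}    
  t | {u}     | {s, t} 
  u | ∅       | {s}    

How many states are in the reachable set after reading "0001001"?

1

Start in {r}.
Read '0': r→{s, u}; now {s, u}.
Read '0': s→{s}, u→∅; now {s}.
Read '0': s→{s}; now {s}.
Read '1': s→{s}; now {s}.
Read '0': s→{s}; now {s}.
Read '0': s→{s}; now {s}.
Read '1': s→{s}; now {s}.
That set has 1 state.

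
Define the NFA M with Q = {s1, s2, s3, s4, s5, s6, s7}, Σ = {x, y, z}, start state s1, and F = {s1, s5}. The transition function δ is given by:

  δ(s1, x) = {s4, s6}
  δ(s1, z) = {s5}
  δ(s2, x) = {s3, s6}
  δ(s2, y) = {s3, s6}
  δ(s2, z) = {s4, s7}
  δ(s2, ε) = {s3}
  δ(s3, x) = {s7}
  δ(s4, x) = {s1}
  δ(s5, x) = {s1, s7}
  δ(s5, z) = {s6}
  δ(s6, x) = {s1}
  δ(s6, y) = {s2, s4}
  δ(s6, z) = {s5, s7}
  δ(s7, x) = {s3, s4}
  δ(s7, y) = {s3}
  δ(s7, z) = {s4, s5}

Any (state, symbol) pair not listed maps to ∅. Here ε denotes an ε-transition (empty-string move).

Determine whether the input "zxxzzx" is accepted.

Yes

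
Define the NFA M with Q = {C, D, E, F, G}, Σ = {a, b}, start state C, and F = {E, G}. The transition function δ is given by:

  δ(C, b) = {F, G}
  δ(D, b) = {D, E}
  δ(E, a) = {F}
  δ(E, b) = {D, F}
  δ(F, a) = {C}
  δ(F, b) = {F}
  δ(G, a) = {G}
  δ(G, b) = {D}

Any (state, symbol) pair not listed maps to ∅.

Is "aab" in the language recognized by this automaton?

Start in {C}.
Read 'a': {C} → ∅.
The set is empty and remains empty for the remaining 2 symbols.
The final set ∅ contains no accepting state.

No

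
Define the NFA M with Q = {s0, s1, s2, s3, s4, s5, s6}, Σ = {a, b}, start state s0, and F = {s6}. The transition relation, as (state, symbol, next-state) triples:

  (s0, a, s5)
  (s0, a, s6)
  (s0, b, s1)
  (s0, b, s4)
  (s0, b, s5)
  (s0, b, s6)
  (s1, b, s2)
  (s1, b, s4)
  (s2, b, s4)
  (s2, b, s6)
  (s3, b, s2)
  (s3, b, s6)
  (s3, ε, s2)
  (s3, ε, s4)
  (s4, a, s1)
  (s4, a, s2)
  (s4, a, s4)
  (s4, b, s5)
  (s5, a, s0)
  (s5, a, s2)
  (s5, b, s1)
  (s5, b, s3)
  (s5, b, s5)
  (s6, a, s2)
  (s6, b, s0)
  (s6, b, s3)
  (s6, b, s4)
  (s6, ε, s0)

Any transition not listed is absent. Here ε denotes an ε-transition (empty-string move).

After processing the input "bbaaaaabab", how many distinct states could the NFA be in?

7

Start in {s0}.
Read 'b': {s0} → {s0, s1, s4, s5, s6}.
Read 'b': {s0, s1, s4, s5, s6} → {s0, s1, s2, s3, s4, s5, s6}.
Read 'a': {s0, s1, s2, s3, s4, s5, s6} → {s0, s1, s2, s4, s5, s6}.
Read 'a': {s0, s1, s2, s4, s5, s6} → {s0, s1, s2, s4, s5, s6}.
Read 'a': {s0, s1, s2, s4, s5, s6} → {s0, s1, s2, s4, s5, s6}.
Read 'a': {s0, s1, s2, s4, s5, s6} → {s0, s1, s2, s4, s5, s6}.
Read 'a': {s0, s1, s2, s4, s5, s6} → {s0, s1, s2, s4, s5, s6}.
Read 'b': {s0, s1, s2, s4, s5, s6} → {s0, s1, s2, s3, s4, s5, s6}.
Read 'a': {s0, s1, s2, s3, s4, s5, s6} → {s0, s1, s2, s4, s5, s6}.
Read 'b': {s0, s1, s2, s4, s5, s6} → {s0, s1, s2, s3, s4, s5, s6}.
That set has 7 states.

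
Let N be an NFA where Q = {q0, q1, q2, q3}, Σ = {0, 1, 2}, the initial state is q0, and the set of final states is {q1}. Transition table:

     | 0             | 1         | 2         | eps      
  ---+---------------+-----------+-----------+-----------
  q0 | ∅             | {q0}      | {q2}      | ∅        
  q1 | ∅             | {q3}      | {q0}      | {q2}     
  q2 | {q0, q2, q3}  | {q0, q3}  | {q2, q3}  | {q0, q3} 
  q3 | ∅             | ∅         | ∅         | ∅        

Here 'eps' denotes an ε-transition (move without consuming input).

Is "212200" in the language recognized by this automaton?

Start in {q0}.
Read '2': q0→{q2}; union {q2}; ε-closure = {q0, q2, q3}.
Read '1': q0→{q0}, q2→{q0, q3}, q3→∅; now {q0, q3}.
Read '2': q0→{q2}, q3→∅; union {q2}; ε-closure = {q0, q2, q3}.
Read '2': q0→{q2}, q2→{q2, q3}, q3→∅; union {q2, q3}; ε-closure = {q0, q2, q3}.
Read '0': q0→∅, q2→{q0, q2, q3}, q3→∅; now {q0, q2, q3}.
Read '0': q0→∅, q2→{q0, q2, q3}, q3→∅; now {q0, q2, q3}.
The final set {q0, q2, q3} contains no accepting state.

No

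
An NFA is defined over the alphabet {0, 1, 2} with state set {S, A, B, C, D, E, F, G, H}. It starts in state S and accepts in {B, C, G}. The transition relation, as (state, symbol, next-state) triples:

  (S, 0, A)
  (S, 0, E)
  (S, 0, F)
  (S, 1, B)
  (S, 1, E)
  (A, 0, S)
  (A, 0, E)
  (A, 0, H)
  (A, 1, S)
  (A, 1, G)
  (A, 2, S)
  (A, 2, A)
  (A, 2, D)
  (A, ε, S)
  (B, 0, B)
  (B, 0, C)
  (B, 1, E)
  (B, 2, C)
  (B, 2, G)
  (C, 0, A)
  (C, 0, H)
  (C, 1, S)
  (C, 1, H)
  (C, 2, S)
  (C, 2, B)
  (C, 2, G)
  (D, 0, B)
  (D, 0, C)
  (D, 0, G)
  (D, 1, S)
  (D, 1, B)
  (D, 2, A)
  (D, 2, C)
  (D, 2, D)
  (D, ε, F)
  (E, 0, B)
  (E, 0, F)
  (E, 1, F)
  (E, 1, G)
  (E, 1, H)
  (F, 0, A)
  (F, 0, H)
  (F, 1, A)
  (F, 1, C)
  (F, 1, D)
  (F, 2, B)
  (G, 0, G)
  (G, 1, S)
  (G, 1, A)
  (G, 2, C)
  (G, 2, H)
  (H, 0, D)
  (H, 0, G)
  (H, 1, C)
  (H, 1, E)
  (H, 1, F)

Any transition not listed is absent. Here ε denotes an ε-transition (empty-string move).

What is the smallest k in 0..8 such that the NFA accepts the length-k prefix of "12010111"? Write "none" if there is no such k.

1

Start in {S}.
Read '1': {S} → {B, E}.
None of the earlier sets intersect F, but {B, E} does.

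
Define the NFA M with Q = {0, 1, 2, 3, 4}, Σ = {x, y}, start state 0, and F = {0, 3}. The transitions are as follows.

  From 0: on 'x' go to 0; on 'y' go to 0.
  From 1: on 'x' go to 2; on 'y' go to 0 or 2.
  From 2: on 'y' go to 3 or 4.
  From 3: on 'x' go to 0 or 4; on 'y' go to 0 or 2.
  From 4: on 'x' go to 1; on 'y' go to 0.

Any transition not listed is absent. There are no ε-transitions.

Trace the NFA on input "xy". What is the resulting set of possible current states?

{0}

Start in {0}.
Read 'x': 0→{0}; now {0}.
Read 'y': 0→{0}; now {0}.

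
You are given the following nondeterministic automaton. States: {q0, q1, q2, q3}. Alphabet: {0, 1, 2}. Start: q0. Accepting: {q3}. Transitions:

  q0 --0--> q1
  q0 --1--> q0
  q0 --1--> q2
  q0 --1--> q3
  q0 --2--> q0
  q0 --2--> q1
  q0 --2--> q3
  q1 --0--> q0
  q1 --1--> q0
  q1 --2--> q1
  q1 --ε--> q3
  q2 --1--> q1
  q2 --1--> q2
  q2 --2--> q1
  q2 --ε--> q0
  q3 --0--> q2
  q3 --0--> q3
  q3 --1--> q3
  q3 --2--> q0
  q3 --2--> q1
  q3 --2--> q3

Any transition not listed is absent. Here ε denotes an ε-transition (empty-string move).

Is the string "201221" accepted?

Start in {q0}.
Read '2': {q0} → {q0, q1, q3}.
Read '0': {q0, q1, q3} → {q0, q1, q2, q3}.
Read '1': {q0, q1, q2, q3} → {q0, q1, q2, q3}.
Read '2': {q0, q1, q2, q3} → {q0, q1, q3}.
Read '2': {q0, q1, q3} → {q0, q1, q3}.
Read '1': {q0, q1, q3} → {q0, q2, q3}.
The final set {q0, q2, q3} contains the accepting state q3.

Yes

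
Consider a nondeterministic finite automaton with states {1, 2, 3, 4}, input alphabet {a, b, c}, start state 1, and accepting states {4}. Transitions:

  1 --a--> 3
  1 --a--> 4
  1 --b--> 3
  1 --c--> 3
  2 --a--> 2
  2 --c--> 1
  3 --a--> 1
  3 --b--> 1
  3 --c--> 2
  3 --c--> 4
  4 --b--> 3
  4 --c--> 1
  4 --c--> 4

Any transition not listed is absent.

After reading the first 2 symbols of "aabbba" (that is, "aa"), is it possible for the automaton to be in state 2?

Start in {1}.
Read 'a': {1} → {3, 4}.
Read 'a': {3, 4} → {1}.
State 2 is not in {1}.

No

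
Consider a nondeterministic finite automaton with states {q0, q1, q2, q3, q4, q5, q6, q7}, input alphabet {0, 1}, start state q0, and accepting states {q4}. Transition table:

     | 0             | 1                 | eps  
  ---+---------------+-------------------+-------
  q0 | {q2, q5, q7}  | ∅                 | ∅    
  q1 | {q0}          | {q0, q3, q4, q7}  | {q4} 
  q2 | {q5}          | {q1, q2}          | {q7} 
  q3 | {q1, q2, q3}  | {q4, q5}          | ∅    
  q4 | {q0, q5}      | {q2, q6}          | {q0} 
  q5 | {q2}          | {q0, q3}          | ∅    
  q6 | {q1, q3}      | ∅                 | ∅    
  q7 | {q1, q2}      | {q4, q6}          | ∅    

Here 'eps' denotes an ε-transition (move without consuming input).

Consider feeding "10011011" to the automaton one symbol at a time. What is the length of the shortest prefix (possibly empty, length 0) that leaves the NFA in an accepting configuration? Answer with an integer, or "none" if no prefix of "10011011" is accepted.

none

Start in {q0}.
Read '1': {q0} → ∅.
The set is empty and remains empty for the remaining 7 symbols.
No reachable set along the way intersects F.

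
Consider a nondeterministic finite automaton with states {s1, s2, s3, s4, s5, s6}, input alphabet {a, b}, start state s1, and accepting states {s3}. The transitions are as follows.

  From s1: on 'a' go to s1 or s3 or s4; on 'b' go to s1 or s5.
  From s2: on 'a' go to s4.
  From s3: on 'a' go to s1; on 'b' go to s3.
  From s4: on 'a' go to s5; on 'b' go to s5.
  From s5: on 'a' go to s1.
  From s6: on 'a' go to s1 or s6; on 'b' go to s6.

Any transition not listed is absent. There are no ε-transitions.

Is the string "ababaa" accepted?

Start in {s1}.
Read 'a': s1→{s1, s3, s4}; now {s1, s3, s4}.
Read 'b': s1→{s1, s5}, s3→{s3}, s4→{s5}; now {s1, s3, s5}.
Read 'a': s1→{s1, s3, s4}, s3→{s1}, s5→{s1}; now {s1, s3, s4}.
Read 'b': s1→{s1, s5}, s3→{s3}, s4→{s5}; now {s1, s3, s5}.
Read 'a': s1→{s1, s3, s4}, s3→{s1}, s5→{s1}; now {s1, s3, s4}.
Read 'a': s1→{s1, s3, s4}, s3→{s1}, s4→{s5}; now {s1, s3, s4, s5}.
The final set {s1, s3, s4, s5} contains the accepting state s3.

Yes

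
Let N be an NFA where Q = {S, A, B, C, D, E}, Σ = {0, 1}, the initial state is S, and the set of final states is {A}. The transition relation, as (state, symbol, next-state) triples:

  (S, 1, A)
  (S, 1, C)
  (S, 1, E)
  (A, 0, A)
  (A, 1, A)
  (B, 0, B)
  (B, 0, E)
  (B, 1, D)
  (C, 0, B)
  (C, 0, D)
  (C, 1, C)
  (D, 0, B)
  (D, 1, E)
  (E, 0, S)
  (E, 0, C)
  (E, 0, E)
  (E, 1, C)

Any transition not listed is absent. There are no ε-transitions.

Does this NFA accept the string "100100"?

Yes

Start in {S}.
Read '1': S→{A, C, E}; now {A, C, E}.
Read '0': A→{A}, C→{B, D}, E→{S, C, E}; now {S, A, B, C, D, E}.
Read '0': S→∅, A→{A}, B→{B, E}, C→{B, D}, D→{B}, E→{S, C, E}; now {S, A, B, C, D, E}.
Read '1': S→{A, C, E}, A→{A}, B→{D}, C→{C}, D→{E}, E→{C}; now {A, C, D, E}.
Read '0': A→{A}, C→{B, D}, D→{B}, E→{S, C, E}; now {S, A, B, C, D, E}.
Read '0': S→∅, A→{A}, B→{B, E}, C→{B, D}, D→{B}, E→{S, C, E}; now {S, A, B, C, D, E}.
The final set {S, A, B, C, D, E} contains the accepting state A.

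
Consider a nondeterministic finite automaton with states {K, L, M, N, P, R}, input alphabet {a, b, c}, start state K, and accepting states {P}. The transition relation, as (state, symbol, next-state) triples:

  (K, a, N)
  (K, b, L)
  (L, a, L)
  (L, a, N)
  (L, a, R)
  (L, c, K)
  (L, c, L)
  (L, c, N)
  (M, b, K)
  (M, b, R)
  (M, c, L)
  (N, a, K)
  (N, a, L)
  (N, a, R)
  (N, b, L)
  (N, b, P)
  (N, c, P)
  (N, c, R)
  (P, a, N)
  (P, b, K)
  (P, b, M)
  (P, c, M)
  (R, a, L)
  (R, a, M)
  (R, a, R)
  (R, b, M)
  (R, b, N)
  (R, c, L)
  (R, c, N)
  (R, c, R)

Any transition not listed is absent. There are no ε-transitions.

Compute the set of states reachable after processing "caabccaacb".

∅

Start in {K}.
Read 'c': K→∅; now ∅.
The set is empty and remains empty for the remaining 9 symbols.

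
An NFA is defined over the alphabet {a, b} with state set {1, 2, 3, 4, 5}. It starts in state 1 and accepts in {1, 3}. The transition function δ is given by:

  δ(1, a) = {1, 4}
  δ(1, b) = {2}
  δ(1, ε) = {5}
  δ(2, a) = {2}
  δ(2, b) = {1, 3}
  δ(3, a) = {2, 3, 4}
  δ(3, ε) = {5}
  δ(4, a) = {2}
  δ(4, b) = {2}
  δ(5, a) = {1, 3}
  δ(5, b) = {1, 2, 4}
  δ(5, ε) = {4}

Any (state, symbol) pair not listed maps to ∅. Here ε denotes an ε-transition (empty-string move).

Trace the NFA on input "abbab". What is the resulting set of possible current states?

{1, 2, 3, 4, 5}

Start: ε-closure({1}) = {1, 4, 5}.
Read 'a': 1→{1, 4}, 4→{2}, 5→{1, 3}; union {1, 2, 3, 4}; ε-closure = {1, 2, 3, 4, 5}.
Read 'b': 1→{2}, 2→{1, 3}, 3→∅, 4→{2}, 5→{1, 2, 4}; union {1, 2, 3, 4}; ε-closure = {1, 2, 3, 4, 5}.
Read 'b': 1→{2}, 2→{1, 3}, 3→∅, 4→{2}, 5→{1, 2, 4}; union {1, 2, 3, 4}; ε-closure = {1, 2, 3, 4, 5}.
Read 'a': 1→{1, 4}, 2→{2}, 3→{2, 3, 4}, 4→{2}, 5→{1, 3}; union {1, 2, 3, 4}; ε-closure = {1, 2, 3, 4, 5}.
Read 'b': 1→{2}, 2→{1, 3}, 3→∅, 4→{2}, 5→{1, 2, 4}; union {1, 2, 3, 4}; ε-closure = {1, 2, 3, 4, 5}.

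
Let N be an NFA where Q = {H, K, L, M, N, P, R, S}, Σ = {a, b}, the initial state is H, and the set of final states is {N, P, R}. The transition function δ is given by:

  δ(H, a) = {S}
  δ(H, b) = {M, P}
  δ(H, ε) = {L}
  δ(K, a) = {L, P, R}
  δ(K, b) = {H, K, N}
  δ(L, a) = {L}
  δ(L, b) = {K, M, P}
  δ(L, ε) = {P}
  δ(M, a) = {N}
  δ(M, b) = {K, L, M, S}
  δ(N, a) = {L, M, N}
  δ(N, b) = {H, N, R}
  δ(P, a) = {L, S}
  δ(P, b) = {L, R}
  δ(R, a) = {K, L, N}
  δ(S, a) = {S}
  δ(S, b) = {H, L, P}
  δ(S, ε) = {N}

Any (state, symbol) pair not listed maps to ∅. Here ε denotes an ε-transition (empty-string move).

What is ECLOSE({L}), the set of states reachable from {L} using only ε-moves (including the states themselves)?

Begin with {L}.
ε-move L → P; add P.

{L, P}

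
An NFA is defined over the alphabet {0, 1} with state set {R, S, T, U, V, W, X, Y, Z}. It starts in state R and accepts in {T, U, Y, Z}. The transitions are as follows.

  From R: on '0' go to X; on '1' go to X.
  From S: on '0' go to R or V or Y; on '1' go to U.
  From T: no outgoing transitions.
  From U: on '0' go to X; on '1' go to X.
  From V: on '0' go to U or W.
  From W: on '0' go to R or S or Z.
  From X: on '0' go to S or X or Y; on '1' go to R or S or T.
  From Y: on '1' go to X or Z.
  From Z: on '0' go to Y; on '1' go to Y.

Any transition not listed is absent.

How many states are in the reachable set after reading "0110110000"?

8

Start in {R}.
Read '0': R→{X}; now {X}.
Read '1': X→{R, S, T}; now {R, S, T}.
Read '1': R→{X}, S→{U}, T→∅; now {U, X}.
Read '0': U→{X}, X→{S, X, Y}; now {S, X, Y}.
Read '1': S→{U}, X→{R, S, T}, Y→{X, Z}; now {R, S, T, U, X, Z}.
Read '1': R→{X}, S→{U}, T→∅, U→{X}, X→{R, S, T}, Z→{Y}; now {R, S, T, U, X, Y}.
Read '0': R→{X}, S→{R, V, Y}, T→∅, U→{X}, X→{S, X, Y}, Y→∅; now {R, S, V, X, Y}.
Read '0': R→{X}, S→{R, V, Y}, V→{U, W}, X→{S, X, Y}, Y→∅; now {R, S, U, V, W, X, Y}.
Read '0': R→{X}, S→{R, V, Y}, U→{X}, V→{U, W}, W→{R, S, Z}, X→{S, X, Y}, Y→∅; now {R, S, U, V, W, X, Y, Z}.
Read '0': R→{X}, S→{R, V, Y}, U→{X}, V→{U, W}, W→{R, S, Z}, X→{S, X, Y}, Y→∅, Z→{Y}; now {R, S, U, V, W, X, Y, Z}.
That set has 8 states.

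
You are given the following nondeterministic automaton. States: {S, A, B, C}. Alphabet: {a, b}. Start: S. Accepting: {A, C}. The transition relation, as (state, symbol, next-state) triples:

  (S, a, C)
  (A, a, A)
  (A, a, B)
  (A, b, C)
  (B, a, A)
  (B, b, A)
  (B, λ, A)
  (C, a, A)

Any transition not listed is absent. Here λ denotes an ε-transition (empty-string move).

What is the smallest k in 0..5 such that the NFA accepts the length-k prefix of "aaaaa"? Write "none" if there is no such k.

1

Start in {S}.
Read 'a': {S} → {C}.
None of the earlier sets intersect F, but {C} does.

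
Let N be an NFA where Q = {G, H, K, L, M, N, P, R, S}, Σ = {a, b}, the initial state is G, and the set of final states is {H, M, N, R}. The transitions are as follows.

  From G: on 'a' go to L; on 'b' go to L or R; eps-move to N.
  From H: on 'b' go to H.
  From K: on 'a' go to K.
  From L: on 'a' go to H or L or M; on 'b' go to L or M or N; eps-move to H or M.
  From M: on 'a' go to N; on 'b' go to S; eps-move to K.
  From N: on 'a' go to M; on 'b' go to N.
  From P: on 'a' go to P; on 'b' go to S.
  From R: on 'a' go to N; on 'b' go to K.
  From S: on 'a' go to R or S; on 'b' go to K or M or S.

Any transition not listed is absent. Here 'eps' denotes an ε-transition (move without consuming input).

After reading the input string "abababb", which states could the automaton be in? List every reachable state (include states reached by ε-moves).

Start: ε-closure({G}) = {G, N}.
Read 'a': G→{L}, N→{M}; union {L, M}; ε-closure = {H, K, L, M}.
Read 'b': H→{H}, K→∅, L→{L, M, N}, M→{S}; union {H, L, M, N, S}; ε-closure = {H, K, L, M, N, S}.
Read 'a': H→∅, K→{K}, L→{H, L, M}, M→{N}, N→{M}, S→{R, S}; now {H, K, L, M, N, R, S}.
Read 'b': H→{H}, K→∅, L→{L, M, N}, M→{S}, N→{N}, R→{K}, S→{K, M, S}; now {H, K, L, M, N, S}.
Read 'a': H→∅, K→{K}, L→{H, L, M}, M→{N}, N→{M}, S→{R, S}; now {H, K, L, M, N, R, S}.
Read 'b': H→{H}, K→∅, L→{L, M, N}, M→{S}, N→{N}, R→{K}, S→{K, M, S}; now {H, K, L, M, N, S}.
Read 'b': H→{H}, K→∅, L→{L, M, N}, M→{S}, N→{N}, S→{K, M, S}; now {H, K, L, M, N, S}.

{H, K, L, M, N, S}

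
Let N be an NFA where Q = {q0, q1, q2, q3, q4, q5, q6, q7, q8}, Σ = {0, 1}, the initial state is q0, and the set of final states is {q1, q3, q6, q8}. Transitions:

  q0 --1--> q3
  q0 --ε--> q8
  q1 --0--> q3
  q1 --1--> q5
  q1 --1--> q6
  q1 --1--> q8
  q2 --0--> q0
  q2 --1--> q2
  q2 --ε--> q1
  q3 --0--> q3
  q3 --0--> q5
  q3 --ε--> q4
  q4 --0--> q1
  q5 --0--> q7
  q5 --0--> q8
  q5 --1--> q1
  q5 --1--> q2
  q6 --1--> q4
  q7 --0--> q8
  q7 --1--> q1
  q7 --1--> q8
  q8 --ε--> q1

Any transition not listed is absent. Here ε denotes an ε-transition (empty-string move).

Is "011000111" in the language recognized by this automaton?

No

Start: ε-closure({q0}) = {q0, q1, q8}.
Read '0': {q0, q1, q8} → {q3, q4}.
Read '1': {q3, q4} → ∅.
The set is empty and remains empty for the remaining 7 symbols.
The final set ∅ contains no accepting state.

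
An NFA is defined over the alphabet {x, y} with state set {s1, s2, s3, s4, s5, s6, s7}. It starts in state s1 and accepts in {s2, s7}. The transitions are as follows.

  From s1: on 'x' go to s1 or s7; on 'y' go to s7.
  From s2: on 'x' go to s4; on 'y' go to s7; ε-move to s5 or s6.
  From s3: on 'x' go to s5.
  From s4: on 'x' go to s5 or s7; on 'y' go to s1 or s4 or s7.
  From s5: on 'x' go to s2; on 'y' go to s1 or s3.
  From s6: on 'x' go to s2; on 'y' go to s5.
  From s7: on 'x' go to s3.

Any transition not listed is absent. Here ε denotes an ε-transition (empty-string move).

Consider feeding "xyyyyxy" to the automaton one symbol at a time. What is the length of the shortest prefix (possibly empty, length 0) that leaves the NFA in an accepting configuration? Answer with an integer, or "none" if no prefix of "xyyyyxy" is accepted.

1

Start in {s1}.
Read 'x': {s1} → {s1, s7}.
None of the earlier sets intersect F, but {s1, s7} does.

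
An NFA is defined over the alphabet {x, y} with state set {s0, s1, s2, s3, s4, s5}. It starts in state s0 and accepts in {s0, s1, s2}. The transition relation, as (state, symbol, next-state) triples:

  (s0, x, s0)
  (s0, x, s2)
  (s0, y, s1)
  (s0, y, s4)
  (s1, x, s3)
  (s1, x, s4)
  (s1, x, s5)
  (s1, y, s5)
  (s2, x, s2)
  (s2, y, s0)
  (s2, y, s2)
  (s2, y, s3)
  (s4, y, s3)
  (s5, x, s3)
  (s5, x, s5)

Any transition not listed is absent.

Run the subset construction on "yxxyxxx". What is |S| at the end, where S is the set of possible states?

Start in {s0}.
Read 'y': {s0} → {s1, s4}.
Read 'x': {s1, s4} → {s3, s4, s5}.
Read 'x': {s3, s4, s5} → {s3, s5}.
Read 'y': {s3, s5} → ∅.
The set is empty and remains empty for the remaining 3 symbols.
That set has 0 states.

0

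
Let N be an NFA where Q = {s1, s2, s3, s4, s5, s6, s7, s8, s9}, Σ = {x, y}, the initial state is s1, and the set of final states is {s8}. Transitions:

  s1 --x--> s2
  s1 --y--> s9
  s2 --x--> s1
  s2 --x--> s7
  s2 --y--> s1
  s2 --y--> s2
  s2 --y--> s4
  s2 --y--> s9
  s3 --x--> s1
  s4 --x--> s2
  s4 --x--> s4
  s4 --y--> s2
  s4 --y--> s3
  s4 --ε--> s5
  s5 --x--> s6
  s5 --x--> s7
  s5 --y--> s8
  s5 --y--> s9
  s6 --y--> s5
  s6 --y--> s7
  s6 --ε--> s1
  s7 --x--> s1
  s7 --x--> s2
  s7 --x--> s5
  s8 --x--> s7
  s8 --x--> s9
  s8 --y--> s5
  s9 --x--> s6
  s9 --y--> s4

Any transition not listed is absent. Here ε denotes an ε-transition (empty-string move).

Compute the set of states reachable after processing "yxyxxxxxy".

{s1, s2, s4, s5, s7, s8, s9}

Start in {s1}.
Read 'y': {s1} → {s9}.
Read 'x': {s9} → {s1, s6}.
Read 'y': {s1, s6} → {s5, s7, s9}.
Read 'x': {s5, s7, s9} → {s1, s2, s5, s6, s7}.
Read 'x': {s1, s2, s5, s6, s7} → {s1, s2, s5, s6, s7}.
Read 'x': {s1, s2, s5, s6, s7} → {s1, s2, s5, s6, s7}.
Read 'x': {s1, s2, s5, s6, s7} → {s1, s2, s5, s6, s7}.
Read 'x': {s1, s2, s5, s6, s7} → {s1, s2, s5, s6, s7}.
Read 'y': {s1, s2, s5, s6, s7} → {s1, s2, s4, s5, s7, s8, s9}.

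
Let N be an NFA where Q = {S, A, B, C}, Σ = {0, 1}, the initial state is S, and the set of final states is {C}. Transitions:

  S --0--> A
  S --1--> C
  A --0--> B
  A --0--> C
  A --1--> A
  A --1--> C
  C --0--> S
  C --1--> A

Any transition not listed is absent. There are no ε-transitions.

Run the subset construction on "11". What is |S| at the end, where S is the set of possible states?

1

Start in {S}.
Read '1': {S} → {C}.
Read '1': {C} → {A}.
That set has 1 state.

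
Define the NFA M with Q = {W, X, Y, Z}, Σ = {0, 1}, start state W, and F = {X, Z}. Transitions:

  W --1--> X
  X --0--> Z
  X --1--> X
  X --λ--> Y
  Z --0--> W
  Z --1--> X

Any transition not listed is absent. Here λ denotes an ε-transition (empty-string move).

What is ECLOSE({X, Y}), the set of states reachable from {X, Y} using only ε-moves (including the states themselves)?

{X, Y}

Begin with {X, Y}.
No ε-moves leave this set, so the closure equals the set itself.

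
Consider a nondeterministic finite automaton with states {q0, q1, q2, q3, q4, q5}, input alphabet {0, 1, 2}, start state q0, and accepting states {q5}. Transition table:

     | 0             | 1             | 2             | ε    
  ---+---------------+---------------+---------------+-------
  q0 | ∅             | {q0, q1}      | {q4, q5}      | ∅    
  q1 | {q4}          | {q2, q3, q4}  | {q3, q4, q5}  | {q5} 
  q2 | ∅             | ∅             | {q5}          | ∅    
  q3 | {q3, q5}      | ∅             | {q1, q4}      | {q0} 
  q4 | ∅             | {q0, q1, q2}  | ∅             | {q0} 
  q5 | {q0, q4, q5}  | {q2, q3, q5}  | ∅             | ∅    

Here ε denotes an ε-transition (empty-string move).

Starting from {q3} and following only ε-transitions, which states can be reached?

Begin with {q3}.
ε-move q3 → q0; add q0.

{q0, q3}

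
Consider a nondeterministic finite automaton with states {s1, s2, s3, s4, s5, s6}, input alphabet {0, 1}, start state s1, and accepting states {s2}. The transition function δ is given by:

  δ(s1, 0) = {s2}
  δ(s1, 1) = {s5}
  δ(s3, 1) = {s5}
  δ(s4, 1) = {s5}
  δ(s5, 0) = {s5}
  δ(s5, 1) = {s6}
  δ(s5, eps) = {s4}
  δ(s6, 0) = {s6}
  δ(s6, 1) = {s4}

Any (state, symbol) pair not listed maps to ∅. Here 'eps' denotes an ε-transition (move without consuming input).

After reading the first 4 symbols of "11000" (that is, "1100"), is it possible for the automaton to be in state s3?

No

Start in {s1}.
Read '1': {s1} → {s4, s5}.
Read '1': {s4, s5} → {s4, s5, s6}.
Read '0': {s4, s5, s6} → {s4, s5, s6}.
Read '0': {s4, s5, s6} → {s4, s5, s6}.
State s3 is not in {s4, s5, s6}.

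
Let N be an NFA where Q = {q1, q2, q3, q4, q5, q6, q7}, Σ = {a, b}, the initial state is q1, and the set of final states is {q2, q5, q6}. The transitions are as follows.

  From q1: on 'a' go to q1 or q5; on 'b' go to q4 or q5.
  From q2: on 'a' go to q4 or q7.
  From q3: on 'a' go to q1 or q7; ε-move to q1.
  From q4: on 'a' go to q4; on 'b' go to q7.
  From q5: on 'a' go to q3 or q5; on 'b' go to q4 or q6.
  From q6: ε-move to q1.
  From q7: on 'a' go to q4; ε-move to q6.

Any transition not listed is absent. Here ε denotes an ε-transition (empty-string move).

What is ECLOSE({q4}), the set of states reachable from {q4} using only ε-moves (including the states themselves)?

{q4}

Begin with {q4}.
No ε-moves leave this set, so the closure equals the set itself.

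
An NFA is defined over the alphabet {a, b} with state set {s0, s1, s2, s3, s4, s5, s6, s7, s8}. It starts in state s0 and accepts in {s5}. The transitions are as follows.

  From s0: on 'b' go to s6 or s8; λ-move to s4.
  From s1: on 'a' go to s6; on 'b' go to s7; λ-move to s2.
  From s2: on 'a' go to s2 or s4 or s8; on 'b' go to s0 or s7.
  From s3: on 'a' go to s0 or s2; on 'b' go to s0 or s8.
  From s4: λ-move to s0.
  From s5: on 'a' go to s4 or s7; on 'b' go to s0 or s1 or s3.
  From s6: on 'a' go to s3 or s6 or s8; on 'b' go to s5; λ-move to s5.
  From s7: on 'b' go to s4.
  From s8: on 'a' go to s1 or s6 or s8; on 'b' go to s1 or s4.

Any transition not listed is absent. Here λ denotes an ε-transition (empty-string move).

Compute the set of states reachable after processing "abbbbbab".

∅

Start: ε-closure({s0}) = {s0, s4}.
Read 'a': {s0, s4} → ∅.
The set is empty and remains empty for the remaining 7 symbols.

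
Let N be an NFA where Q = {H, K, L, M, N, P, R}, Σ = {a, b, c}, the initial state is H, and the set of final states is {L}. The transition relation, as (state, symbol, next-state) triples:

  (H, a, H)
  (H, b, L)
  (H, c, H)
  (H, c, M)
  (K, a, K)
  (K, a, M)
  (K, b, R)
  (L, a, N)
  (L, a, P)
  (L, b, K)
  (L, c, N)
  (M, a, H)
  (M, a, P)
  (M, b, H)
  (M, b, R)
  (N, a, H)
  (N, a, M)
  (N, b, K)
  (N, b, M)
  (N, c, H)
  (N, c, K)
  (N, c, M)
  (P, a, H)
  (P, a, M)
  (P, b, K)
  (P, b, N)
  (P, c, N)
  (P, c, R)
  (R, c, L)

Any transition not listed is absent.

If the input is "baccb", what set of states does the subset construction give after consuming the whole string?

{H, K, L, R}

Start in {H}.
Read 'b': H→{L}; now {L}.
Read 'a': L→{N, P}; now {N, P}.
Read 'c': N→{H, K, M}, P→{N, R}; now {H, K, M, N, R}.
Read 'c': H→{H, M}, K→∅, M→∅, N→{H, K, M}, R→{L}; now {H, K, L, M}.
Read 'b': H→{L}, K→{R}, L→{K}, M→{H, R}; now {H, K, L, R}.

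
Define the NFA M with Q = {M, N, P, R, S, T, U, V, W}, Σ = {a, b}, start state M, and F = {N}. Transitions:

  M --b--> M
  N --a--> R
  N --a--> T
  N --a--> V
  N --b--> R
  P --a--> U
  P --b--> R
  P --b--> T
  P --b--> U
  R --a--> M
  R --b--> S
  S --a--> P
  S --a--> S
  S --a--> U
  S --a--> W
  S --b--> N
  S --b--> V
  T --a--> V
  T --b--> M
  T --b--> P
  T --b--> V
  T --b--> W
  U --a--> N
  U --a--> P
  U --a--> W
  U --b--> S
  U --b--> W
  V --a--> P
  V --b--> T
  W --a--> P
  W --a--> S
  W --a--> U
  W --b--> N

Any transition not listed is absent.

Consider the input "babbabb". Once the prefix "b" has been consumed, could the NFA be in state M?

Yes

Start in {M}.
Read 'b': {M} → {M}.
State M is in {M}.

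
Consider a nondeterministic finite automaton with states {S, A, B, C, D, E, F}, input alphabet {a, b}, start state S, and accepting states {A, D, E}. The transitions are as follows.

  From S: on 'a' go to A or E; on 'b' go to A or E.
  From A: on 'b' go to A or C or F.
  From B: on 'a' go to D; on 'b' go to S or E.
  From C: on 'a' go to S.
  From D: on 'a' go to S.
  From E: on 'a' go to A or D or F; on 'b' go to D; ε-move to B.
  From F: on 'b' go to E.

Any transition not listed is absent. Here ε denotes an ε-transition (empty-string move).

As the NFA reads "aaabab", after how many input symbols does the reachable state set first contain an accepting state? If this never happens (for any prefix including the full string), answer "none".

1

Start in {S}.
Read 'a': {S} → {A, B, E}.
None of the earlier sets intersect F, but {A, B, E} does.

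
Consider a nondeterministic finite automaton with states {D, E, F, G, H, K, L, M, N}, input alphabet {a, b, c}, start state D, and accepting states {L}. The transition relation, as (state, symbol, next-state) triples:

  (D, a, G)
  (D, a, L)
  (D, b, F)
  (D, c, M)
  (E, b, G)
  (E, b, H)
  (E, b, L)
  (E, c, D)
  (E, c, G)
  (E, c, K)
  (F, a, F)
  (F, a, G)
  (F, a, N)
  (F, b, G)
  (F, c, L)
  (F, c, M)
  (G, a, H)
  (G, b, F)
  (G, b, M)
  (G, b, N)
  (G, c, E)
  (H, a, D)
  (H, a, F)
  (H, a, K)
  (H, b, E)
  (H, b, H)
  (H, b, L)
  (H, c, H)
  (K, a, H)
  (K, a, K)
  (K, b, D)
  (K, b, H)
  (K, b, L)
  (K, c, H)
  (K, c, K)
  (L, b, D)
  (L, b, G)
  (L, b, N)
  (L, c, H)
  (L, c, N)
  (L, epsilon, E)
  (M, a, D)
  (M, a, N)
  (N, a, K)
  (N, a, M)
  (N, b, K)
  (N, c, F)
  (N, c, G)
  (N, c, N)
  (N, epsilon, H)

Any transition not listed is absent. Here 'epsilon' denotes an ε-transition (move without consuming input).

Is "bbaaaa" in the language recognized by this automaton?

No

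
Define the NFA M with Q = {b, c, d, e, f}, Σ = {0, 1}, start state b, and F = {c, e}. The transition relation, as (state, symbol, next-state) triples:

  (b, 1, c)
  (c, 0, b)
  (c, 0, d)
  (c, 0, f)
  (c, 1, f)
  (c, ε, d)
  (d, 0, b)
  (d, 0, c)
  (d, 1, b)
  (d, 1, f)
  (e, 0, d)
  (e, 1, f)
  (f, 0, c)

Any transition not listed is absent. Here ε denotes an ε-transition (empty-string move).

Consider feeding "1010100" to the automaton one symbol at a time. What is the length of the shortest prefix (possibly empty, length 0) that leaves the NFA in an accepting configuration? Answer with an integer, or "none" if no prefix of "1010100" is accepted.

1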